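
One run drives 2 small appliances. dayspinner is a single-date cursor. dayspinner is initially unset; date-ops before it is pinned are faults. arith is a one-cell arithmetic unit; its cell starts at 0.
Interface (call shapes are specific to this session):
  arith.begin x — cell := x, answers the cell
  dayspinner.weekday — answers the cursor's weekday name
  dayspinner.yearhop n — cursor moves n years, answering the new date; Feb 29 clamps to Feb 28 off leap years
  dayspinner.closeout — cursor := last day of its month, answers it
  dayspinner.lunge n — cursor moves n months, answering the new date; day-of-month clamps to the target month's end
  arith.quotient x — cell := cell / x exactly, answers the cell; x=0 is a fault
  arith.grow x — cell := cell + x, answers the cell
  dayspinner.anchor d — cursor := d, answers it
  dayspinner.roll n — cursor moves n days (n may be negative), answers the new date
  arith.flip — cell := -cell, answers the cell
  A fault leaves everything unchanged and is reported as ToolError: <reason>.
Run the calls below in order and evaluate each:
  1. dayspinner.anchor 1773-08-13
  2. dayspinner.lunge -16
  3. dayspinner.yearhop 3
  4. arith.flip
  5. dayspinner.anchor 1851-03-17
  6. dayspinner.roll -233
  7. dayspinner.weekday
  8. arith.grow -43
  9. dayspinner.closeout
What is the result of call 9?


~$ dayspinner.anchor d: 1773-08-13
:: 1773-08-13
~$ dayspinner.lunge n: -16
:: 1772-04-13
~$ dayspinner.yearhop n: 3
:: 1775-04-13
~$ arith.flip
:: 0
~$ dayspinner.anchor d: 1851-03-17
:: 1851-03-17
~$ dayspinner.roll n: -233
:: 1850-07-27
~$ dayspinner.weekday
:: Saturday
~$ arith.grow x: -43
:: -43
~$ dayspinner.closeout
:: 1850-07-31

Answer: 1850-07-31


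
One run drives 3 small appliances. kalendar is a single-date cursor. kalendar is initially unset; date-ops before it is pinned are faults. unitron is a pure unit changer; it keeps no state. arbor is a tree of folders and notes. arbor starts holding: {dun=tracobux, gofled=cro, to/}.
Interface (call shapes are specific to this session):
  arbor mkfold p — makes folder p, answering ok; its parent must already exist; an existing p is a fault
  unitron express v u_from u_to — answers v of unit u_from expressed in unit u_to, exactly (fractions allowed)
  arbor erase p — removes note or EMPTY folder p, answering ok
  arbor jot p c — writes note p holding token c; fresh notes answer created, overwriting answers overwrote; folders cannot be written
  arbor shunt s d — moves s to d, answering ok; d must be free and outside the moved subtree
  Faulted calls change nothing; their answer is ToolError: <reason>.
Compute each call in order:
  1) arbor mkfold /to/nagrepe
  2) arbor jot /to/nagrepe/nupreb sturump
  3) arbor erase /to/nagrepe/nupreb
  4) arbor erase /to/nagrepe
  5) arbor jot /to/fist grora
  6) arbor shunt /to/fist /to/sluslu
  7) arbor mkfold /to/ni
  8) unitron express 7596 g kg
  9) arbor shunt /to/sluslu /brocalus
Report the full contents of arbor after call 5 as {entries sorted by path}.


Answer: {dun=tracobux, gofled=cro, to/, to/fist=grora}

Derivation:
I use arbor mkfold(p→/to/nagrepe), → ok.
Then arbor jot(p→/to/nagrepe/nupreb, c→sturump), and see created.
I run arbor erase(p→/to/nagrepe/nupreb), — result: ok.
Next I call arbor erase(p→/to/nagrepe), — result: ok.
I try arbor jot(p→/to/fist, c→grora), giving created.
Invoking arbor shunt(s→/to/fist, d→/to/sluslu), and get ok.
I invoke arbor mkfold(p→/to/ni): ok.
I use unitron express(v→7596, u_from→g, u_to→kg), and observe 1899/250.
Invoking arbor shunt(s→/to/sluslu, d→/brocalus), and get ok.


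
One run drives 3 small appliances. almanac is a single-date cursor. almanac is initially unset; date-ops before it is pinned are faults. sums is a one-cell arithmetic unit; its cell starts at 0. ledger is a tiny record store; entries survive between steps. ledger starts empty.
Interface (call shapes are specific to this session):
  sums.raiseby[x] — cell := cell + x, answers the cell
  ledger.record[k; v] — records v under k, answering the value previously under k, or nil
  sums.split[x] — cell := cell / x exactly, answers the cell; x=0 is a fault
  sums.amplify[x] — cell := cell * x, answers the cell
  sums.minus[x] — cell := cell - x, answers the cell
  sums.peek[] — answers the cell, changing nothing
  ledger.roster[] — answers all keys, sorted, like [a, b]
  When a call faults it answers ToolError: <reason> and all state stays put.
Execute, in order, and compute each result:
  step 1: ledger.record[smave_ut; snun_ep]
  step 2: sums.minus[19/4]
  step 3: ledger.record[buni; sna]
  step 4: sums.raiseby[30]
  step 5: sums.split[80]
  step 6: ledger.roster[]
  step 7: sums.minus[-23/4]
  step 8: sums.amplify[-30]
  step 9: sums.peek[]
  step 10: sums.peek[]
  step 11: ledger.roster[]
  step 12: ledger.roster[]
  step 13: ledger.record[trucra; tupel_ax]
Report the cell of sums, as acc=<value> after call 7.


% 1. ledger.record(smave_ut, snun_ep) ~> nil
% 2. sums.minus(19/4) ~> -19/4
% 3. ledger.record(buni, sna) ~> nil
% 4. sums.raiseby(30) ~> 101/4
% 5. sums.split(80) ~> 101/320
% 6. ledger.roster() ~> [buni, smave_ut]
% 7. sums.minus(-23/4) ~> 1941/320
% 8. sums.amplify(-30) ~> -5823/32
% 9. sums.peek() ~> -5823/32
% 10. sums.peek() ~> -5823/32
% 11. ledger.roster() ~> [buni, smave_ut]
% 12. ledger.roster() ~> [buni, smave_ut]
% 13. ledger.record(trucra, tupel_ax) ~> nil

Answer: acc=1941/320


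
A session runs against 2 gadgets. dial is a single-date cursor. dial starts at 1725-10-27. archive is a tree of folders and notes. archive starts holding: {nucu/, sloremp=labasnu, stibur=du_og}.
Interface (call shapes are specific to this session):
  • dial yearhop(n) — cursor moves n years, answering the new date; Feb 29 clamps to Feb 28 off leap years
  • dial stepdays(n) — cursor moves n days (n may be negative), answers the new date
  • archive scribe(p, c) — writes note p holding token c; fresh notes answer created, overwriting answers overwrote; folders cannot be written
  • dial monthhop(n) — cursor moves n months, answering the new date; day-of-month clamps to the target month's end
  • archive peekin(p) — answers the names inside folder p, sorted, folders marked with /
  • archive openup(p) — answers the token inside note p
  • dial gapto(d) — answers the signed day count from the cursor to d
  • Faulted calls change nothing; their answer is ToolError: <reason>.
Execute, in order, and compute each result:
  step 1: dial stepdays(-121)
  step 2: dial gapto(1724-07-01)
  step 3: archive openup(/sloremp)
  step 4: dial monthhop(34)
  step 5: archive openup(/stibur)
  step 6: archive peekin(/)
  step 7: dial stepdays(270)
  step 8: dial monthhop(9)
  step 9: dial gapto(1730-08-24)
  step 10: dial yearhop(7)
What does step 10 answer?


Act: dial stepdays[-121]
Obs: 1725-06-28
Act: dial gapto[1724-07-01]
Obs: -362
Act: archive openup[/sloremp]
Obs: labasnu
Act: dial monthhop[34]
Obs: 1728-04-28
Act: archive openup[/stibur]
Obs: du_og
Act: archive peekin[/]
Obs: [nucu/, sloremp, stibur]
Act: dial stepdays[270]
Obs: 1729-01-23
Act: dial monthhop[9]
Obs: 1729-10-23
Act: dial gapto[1730-08-24]
Obs: 305
Act: dial yearhop[7]
Obs: 1736-10-23

Answer: 1736-10-23


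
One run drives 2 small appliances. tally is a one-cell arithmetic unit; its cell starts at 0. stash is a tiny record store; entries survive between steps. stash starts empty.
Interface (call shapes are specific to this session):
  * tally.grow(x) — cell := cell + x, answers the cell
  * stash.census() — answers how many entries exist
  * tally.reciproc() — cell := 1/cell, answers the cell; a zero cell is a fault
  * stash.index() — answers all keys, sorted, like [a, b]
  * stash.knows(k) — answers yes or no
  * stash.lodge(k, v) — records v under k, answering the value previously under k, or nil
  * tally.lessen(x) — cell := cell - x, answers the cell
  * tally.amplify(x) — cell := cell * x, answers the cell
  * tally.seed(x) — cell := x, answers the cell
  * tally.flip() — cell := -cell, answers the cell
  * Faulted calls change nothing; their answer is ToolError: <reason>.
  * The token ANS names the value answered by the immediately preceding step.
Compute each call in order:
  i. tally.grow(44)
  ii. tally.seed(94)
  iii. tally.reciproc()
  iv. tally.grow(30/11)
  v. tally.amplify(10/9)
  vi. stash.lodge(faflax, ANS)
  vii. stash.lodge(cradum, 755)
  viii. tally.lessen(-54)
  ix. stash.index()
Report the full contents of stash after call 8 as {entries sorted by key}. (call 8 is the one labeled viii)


~$ tally.grow x=44
[out] 44
~$ tally.seed x=94
[out] 94
~$ tally.reciproc
[out] 1/94
~$ tally.grow x=30/11
[out] 2831/1034
~$ tally.amplify x=10/9
[out] 14155/4653
~$ stash.lodge k=faflax v=ANS
[out] nil
~$ stash.lodge k=cradum v=755
[out] nil
~$ tally.lessen x=-54
[out] 265417/4653
~$ stash.index
[out] [cradum, faflax]

Answer: {cradum=755, faflax=14155/4653}


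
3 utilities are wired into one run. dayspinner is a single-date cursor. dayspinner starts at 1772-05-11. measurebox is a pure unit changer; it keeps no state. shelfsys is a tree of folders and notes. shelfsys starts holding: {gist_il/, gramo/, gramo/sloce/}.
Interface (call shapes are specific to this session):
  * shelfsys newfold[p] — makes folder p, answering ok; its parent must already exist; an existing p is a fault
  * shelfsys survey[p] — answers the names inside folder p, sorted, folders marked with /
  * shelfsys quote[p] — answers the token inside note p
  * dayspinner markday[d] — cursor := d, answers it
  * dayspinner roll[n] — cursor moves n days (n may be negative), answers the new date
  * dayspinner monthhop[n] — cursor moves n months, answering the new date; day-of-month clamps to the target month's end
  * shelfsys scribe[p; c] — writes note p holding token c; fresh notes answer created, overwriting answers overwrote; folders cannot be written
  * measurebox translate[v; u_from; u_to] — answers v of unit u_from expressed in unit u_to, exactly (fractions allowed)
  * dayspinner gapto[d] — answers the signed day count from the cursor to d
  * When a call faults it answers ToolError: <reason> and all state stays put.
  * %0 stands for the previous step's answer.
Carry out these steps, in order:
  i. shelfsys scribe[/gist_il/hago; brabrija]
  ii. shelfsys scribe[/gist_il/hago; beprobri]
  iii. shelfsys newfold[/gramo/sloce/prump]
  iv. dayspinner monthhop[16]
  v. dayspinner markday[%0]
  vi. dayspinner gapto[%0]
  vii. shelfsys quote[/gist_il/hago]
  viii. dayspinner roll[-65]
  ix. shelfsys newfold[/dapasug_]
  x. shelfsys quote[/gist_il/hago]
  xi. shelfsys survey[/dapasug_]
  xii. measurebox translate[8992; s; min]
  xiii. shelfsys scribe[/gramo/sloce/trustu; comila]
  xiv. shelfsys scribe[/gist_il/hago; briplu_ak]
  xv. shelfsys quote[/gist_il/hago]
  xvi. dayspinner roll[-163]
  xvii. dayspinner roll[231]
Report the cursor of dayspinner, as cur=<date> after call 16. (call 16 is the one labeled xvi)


Do: shelfsys scribe[/gist_il/hago; brabrija]
See: created
Do: shelfsys scribe[/gist_il/hago; beprobri]
See: overwrote
Do: shelfsys newfold[/gramo/sloce/prump]
See: ok
Do: dayspinner monthhop[16]
See: 1773-09-11
Do: dayspinner markday[%0]
See: 1773-09-11
Do: dayspinner gapto[%0]
See: 0
Do: shelfsys quote[/gist_il/hago]
See: beprobri
Do: dayspinner roll[-65]
See: 1773-07-08
Do: shelfsys newfold[/dapasug_]
See: ok
Do: shelfsys quote[/gist_il/hago]
See: beprobri
Do: shelfsys survey[/dapasug_]
See: []
Do: measurebox translate[8992; s; min]
See: 2248/15
Do: shelfsys scribe[/gramo/sloce/trustu; comila]
See: created
Do: shelfsys scribe[/gist_il/hago; briplu_ak]
See: overwrote
Do: shelfsys quote[/gist_il/hago]
See: briplu_ak
Do: dayspinner roll[-163]
See: 1773-01-26
Do: dayspinner roll[231]
See: 1773-09-14

Answer: cur=1773-01-26


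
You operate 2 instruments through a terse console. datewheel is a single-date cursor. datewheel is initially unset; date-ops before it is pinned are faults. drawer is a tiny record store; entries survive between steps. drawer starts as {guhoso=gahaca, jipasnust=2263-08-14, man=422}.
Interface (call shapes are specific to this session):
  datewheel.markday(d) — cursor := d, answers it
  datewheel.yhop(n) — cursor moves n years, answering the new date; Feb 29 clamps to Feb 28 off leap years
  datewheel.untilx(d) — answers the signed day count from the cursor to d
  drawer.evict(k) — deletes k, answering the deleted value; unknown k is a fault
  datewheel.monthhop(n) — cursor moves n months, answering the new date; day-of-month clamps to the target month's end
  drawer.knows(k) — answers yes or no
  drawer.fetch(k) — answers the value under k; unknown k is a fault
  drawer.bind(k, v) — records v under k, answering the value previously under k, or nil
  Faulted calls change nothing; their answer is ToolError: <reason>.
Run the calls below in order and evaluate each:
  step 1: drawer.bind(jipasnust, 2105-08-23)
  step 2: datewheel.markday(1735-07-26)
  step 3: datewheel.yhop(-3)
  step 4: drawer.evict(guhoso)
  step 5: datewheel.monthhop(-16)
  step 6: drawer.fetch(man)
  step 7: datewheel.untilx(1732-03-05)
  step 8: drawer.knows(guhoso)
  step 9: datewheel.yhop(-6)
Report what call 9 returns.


Answer: 1725-03-26

Derivation:
Do: drawer.bind[k=jipasnust; v=2105-08-23]
See: 2263-08-14
Do: datewheel.markday[d=1735-07-26]
See: 1735-07-26
Do: datewheel.yhop[n=-3]
See: 1732-07-26
Do: drawer.evict[k=guhoso]
See: gahaca
Do: datewheel.monthhop[n=-16]
See: 1731-03-26
Do: drawer.fetch[k=man]
See: 422
Do: datewheel.untilx[d=1732-03-05]
See: 345
Do: drawer.knows[k=guhoso]
See: no
Do: datewheel.yhop[n=-6]
See: 1725-03-26


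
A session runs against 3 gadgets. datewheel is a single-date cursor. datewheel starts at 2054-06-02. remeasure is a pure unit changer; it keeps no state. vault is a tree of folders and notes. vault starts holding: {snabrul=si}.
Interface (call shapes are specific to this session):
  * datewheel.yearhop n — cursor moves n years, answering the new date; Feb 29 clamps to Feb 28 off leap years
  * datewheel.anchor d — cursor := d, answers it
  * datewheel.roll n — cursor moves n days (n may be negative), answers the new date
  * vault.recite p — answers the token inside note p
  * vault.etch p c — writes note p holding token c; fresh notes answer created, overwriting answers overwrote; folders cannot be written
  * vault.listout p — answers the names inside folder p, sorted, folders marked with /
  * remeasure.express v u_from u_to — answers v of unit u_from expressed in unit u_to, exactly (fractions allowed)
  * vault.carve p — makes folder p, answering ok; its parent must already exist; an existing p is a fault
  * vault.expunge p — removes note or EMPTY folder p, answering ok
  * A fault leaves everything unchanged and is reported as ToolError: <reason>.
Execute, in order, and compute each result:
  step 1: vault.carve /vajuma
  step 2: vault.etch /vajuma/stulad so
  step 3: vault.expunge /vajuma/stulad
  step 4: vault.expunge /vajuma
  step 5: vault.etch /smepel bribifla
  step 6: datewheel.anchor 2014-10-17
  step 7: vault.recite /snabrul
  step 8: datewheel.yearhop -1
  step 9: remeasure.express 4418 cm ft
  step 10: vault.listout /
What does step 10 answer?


Answer: [smepel, snabrul]

Derivation:
-- 1. carve(p='/vajuma') : ok
-- 2. etch(p='/vajuma/stulad', c='so') : created
-- 3. expunge(p='/vajuma/stulad') : ok
-- 4. expunge(p='/vajuma') : ok
-- 5. etch(p='/smepel', c='bribifla') : created
-- 6. anchor(d='2014-10-17') : 2014-10-17
-- 7. recite(p='/snabrul') : si
-- 8. yearhop(n='-1') : 2013-10-17
-- 9. express(v='4418', u_from='cm', u_to='ft') : 55225/381
-- 10. listout(p='/') : [smepel, snabrul]


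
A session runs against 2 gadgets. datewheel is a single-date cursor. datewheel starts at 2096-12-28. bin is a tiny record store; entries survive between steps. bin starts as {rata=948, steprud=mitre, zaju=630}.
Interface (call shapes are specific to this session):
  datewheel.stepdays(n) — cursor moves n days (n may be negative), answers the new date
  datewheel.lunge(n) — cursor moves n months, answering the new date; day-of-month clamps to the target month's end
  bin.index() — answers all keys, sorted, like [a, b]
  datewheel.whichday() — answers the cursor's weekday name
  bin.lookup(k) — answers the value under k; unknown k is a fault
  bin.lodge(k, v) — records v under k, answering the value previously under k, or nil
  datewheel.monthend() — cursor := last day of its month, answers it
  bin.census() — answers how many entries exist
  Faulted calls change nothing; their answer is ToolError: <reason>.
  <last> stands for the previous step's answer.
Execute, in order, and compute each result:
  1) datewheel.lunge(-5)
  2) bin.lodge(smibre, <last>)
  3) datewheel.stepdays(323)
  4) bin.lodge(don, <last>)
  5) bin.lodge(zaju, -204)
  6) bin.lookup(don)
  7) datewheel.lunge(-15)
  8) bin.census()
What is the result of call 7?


Answer: 2096-03-16

Derivation:
>> datewheel.lunge(n→-5)
<< 2096-07-28
>> bin.lodge(k→smibre, v→<last>)
<< nil
>> datewheel.stepdays(n→323)
<< 2097-06-16
>> bin.lodge(k→don, v→<last>)
<< nil
>> bin.lodge(k→zaju, v→-204)
<< 630
>> bin.lookup(k→don)
<< 2097-06-16
>> datewheel.lunge(n→-15)
<< 2096-03-16
>> bin.census()
<< 5


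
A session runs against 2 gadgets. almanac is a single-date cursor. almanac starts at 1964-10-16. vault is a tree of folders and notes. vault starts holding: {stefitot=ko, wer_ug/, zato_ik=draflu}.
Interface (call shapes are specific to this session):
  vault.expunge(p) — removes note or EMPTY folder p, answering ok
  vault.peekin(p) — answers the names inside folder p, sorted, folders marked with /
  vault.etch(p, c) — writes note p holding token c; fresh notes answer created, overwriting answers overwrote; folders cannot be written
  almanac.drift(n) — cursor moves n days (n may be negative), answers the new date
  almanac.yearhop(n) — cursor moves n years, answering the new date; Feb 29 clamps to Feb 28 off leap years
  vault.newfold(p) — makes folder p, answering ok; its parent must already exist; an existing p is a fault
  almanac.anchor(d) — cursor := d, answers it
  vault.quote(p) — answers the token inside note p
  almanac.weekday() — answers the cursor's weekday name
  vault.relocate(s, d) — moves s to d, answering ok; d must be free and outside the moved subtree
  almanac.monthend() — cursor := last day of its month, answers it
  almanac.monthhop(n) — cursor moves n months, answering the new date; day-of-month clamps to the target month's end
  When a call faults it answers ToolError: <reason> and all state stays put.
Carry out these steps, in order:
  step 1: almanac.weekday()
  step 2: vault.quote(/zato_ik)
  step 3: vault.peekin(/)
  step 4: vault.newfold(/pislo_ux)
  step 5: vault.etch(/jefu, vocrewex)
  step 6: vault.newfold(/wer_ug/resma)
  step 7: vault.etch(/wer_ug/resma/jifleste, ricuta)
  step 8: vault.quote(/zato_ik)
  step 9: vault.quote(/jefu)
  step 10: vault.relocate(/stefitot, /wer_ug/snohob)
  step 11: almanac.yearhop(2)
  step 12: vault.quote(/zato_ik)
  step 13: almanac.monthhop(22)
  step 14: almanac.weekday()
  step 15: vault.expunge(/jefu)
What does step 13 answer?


CALL weekday[]
RET  Friday
CALL quote[p='/zato_ik']
RET  draflu
CALL peekin[p='/']
RET  [stefitot, wer_ug/, zato_ik]
CALL newfold[p='/pislo_ux']
RET  ok
CALL etch[p='/jefu'; c='vocrewex']
RET  created
CALL newfold[p='/wer_ug/resma']
RET  ok
CALL etch[p='/wer_ug/resma/jifleste'; c='ricuta']
RET  created
CALL quote[p='/zato_ik']
RET  draflu
CALL quote[p='/jefu']
RET  vocrewex
CALL relocate[s='/stefitot'; d='/wer_ug/snohob']
RET  ok
CALL yearhop[n='2']
RET  1966-10-16
CALL quote[p='/zato_ik']
RET  draflu
CALL monthhop[n='22']
RET  1968-08-16
CALL weekday[]
RET  Friday
CALL expunge[p='/jefu']
RET  ok

Answer: 1968-08-16


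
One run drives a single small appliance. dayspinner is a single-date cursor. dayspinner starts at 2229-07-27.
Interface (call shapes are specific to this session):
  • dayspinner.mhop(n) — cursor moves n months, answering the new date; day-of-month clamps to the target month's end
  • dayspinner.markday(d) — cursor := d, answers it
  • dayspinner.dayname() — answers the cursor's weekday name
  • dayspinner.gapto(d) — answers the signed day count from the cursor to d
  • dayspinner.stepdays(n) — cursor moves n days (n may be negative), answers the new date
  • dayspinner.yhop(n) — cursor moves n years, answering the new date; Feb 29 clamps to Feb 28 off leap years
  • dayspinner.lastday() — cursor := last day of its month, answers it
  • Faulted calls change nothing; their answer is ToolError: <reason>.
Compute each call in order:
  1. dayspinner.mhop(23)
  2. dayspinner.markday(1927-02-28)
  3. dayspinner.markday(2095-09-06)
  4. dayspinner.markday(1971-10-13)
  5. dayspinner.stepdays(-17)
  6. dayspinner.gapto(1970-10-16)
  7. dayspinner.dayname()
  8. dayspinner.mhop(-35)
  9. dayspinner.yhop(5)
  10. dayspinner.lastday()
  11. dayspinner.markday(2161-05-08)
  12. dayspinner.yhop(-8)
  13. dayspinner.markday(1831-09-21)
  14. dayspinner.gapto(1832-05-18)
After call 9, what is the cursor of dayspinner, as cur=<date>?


! dayspinner.mhop(23) ~> 2231-06-27
! dayspinner.markday(1927-02-28) ~> 1927-02-28
! dayspinner.markday(2095-09-06) ~> 2095-09-06
! dayspinner.markday(1971-10-13) ~> 1971-10-13
! dayspinner.stepdays(-17) ~> 1971-09-26
! dayspinner.gapto(1970-10-16) ~> -345
! dayspinner.dayname() ~> Sunday
! dayspinner.mhop(-35) ~> 1968-10-26
! dayspinner.yhop(5) ~> 1973-10-26
! dayspinner.lastday() ~> 1973-10-31
! dayspinner.markday(2161-05-08) ~> 2161-05-08
! dayspinner.yhop(-8) ~> 2153-05-08
! dayspinner.markday(1831-09-21) ~> 1831-09-21
! dayspinner.gapto(1832-05-18) ~> 240

Answer: cur=1973-10-26


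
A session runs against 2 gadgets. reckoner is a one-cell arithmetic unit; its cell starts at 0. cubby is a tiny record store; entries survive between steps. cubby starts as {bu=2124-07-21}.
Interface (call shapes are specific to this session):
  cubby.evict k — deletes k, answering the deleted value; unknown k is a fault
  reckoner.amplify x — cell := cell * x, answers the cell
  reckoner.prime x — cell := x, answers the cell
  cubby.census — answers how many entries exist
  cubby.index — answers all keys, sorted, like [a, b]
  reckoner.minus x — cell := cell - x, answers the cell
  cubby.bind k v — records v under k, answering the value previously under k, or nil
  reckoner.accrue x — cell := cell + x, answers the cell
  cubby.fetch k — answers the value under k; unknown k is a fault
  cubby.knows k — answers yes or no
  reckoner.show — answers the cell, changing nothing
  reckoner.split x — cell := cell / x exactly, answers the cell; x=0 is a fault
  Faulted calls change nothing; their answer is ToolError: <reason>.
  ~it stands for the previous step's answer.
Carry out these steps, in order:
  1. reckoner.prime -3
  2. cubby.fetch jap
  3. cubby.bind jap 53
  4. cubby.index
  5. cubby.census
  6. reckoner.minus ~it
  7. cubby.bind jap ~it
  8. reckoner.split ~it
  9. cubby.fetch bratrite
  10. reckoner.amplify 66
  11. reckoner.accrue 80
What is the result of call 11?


==> reckoner.prime(x: -3)
<== -3
==> cubby.fetch(k: jap)
<== ToolError: no such key jap
==> cubby.bind(k: jap, v: 53)
<== nil
==> cubby.index()
<== [bu, jap]
==> cubby.census()
<== 2
==> reckoner.minus(x: ~it)
<== -5
==> cubby.bind(k: jap, v: ~it)
<== 53
==> reckoner.split(x: ~it)
<== -5/53
==> cubby.fetch(k: bratrite)
<== ToolError: no such key bratrite
==> reckoner.amplify(x: 66)
<== -330/53
==> reckoner.accrue(x: 80)
<== 3910/53

Answer: 3910/53


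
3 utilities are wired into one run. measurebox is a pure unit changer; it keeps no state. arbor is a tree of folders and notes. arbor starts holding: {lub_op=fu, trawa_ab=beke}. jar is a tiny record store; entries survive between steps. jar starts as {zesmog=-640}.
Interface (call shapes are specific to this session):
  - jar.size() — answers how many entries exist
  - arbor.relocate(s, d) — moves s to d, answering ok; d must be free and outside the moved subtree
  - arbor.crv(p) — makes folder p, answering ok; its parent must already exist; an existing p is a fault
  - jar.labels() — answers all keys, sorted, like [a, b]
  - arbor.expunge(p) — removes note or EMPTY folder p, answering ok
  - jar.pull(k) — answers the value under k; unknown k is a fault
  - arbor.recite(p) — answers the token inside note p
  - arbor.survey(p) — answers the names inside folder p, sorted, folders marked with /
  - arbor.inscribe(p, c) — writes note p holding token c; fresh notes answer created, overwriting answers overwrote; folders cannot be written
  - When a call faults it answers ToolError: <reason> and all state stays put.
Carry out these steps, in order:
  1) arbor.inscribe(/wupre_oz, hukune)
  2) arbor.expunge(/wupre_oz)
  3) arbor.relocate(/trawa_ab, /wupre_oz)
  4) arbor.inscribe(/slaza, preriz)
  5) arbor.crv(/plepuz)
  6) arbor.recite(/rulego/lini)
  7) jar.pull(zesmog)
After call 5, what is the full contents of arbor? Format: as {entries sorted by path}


Answer: {lub_op=fu, plepuz/, slaza=preriz, wupre_oz=beke}

Derivation:
% inscribe(p: /wupre_oz, c: hukune) ~> created
% expunge(p: /wupre_oz) ~> ok
% relocate(s: /trawa_ab, d: /wupre_oz) ~> ok
% inscribe(p: /slaza, c: preriz) ~> created
% crv(p: /plepuz) ~> ok
% recite(p: /rulego/lini) ~> ToolError: not found
% pull(k: zesmog) ~> -640


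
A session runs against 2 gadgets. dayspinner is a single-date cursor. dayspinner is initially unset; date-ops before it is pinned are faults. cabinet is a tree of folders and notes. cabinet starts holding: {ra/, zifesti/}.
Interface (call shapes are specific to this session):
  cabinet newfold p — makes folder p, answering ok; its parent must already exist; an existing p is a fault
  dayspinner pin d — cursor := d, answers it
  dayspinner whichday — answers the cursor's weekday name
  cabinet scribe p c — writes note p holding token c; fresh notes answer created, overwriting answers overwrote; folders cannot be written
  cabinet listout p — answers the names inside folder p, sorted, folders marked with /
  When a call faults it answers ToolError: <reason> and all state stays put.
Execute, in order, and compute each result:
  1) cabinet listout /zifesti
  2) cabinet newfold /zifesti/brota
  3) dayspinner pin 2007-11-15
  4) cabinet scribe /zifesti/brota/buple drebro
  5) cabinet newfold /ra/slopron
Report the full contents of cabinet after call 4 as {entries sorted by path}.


Answer: {ra/, zifesti/, zifesti/brota/, zifesti/brota/buple=drebro}

Derivation:
// cabinet listout(p→/zifesti) -> []
// cabinet newfold(p→/zifesti/brota) -> ok
// dayspinner pin(d→2007-11-15) -> 2007-11-15
// cabinet scribe(p→/zifesti/brota/buple, c→drebro) -> created
// cabinet newfold(p→/ra/slopron) -> ok


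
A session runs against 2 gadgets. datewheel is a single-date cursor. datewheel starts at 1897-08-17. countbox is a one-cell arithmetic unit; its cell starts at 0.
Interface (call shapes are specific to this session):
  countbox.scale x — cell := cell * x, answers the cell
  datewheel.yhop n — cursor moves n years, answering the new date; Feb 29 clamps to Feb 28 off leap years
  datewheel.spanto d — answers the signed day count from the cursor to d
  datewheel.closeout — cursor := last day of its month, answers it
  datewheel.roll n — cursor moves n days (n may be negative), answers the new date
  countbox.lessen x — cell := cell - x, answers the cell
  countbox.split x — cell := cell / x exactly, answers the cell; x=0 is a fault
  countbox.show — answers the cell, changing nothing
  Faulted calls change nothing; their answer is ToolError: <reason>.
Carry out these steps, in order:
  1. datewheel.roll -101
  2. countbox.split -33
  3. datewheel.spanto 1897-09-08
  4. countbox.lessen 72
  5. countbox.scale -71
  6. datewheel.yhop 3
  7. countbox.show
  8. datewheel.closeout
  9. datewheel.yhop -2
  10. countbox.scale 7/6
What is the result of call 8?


Answer: 1900-05-31

Derivation:
Next I call roll on n: -101, and get 1897-05-08.
Then split on x: -33, and see 0.
Invoking spanto on d: 1897-09-08, and observe 123.
Then lessen on x: 72: -72.
Now I run scale on x: -71, and see 5112.
Using yhop on n: 3, and get 1900-05-08.
I invoke show, — result: 5112.
I use closeout(), which returns 1900-05-31.
Invoking yhop on n: -2, → 1898-05-31.
I run scale on x: 7/6, which returns 5964.


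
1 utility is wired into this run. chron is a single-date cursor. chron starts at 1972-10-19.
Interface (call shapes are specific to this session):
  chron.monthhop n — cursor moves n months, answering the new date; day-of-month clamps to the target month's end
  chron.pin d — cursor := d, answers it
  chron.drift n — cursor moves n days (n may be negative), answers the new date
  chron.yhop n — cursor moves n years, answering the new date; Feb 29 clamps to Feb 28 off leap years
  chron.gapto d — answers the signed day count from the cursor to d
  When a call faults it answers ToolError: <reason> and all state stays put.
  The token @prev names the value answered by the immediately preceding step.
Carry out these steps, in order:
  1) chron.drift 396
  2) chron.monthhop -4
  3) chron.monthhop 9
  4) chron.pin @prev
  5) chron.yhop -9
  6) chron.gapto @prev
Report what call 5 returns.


Step: chron.drift[n=396]
Result: 1973-11-19
Step: chron.monthhop[n=-4]
Result: 1973-07-19
Step: chron.monthhop[n=9]
Result: 1974-04-19
Step: chron.pin[d=@prev]
Result: 1974-04-19
Step: chron.yhop[n=-9]
Result: 1965-04-19
Step: chron.gapto[d=@prev]
Result: 0

Answer: 1965-04-19


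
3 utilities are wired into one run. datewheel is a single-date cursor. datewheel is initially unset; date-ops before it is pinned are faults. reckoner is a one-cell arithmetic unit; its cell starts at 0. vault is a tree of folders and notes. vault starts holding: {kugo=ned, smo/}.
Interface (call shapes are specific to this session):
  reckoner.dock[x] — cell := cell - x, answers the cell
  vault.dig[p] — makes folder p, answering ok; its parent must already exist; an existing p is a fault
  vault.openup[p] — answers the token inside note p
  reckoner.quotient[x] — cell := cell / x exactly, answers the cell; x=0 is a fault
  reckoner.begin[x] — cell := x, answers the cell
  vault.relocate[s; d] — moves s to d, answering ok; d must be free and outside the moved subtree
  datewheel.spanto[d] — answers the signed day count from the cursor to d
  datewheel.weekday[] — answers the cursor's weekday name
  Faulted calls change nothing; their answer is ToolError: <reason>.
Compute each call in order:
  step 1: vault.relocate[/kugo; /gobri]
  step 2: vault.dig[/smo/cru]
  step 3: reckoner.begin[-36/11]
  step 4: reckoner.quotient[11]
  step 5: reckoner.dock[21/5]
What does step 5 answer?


Answer: -2721/605

Derivation:
$ vault.relocate s='/kugo' d='/gobri'
[out] ok
$ vault.dig p='/smo/cru'
[out] ok
$ reckoner.begin x='-36/11'
[out] -36/11
$ reckoner.quotient x='11'
[out] -36/121
$ reckoner.dock x='21/5'
[out] -2721/605


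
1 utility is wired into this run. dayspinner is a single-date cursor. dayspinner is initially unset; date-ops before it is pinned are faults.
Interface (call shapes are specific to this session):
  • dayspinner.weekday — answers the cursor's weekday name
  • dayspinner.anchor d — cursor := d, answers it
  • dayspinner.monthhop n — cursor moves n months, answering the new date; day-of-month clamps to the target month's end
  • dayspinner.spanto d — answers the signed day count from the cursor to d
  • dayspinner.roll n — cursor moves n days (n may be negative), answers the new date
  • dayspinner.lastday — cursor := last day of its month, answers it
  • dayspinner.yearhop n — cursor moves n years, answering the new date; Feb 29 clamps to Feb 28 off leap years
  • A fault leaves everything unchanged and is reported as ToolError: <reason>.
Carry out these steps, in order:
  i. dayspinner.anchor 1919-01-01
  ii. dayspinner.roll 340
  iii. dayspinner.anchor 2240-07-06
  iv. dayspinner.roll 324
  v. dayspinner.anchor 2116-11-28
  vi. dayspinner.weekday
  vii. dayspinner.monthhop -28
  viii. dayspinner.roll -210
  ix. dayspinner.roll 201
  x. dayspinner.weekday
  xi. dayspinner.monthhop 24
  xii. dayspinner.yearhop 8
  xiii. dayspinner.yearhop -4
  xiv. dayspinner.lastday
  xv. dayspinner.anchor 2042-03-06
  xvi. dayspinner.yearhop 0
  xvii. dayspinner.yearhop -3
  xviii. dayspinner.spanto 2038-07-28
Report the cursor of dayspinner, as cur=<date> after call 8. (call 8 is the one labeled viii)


! 1. anchor(d='1919-01-01') == 1919-01-01
! 2. roll(n='340') == 1919-12-07
! 3. anchor(d='2240-07-06') == 2240-07-06
! 4. roll(n='324') == 2241-05-26
! 5. anchor(d='2116-11-28') == 2116-11-28
! 6. weekday() == Saturday
! 7. monthhop(n='-28') == 2114-07-28
! 8. roll(n='-210') == 2113-12-30
! 9. roll(n='201') == 2114-07-19
! 10. weekday() == Thursday
! 11. monthhop(n='24') == 2116-07-19
! 12. yearhop(n='8') == 2124-07-19
! 13. yearhop(n='-4') == 2120-07-19
! 14. lastday() == 2120-07-31
! 15. anchor(d='2042-03-06') == 2042-03-06
! 16. yearhop(n='0') == 2042-03-06
! 17. yearhop(n='-3') == 2039-03-06
! 18. spanto(d='2038-07-28') == -221

Answer: cur=2113-12-30


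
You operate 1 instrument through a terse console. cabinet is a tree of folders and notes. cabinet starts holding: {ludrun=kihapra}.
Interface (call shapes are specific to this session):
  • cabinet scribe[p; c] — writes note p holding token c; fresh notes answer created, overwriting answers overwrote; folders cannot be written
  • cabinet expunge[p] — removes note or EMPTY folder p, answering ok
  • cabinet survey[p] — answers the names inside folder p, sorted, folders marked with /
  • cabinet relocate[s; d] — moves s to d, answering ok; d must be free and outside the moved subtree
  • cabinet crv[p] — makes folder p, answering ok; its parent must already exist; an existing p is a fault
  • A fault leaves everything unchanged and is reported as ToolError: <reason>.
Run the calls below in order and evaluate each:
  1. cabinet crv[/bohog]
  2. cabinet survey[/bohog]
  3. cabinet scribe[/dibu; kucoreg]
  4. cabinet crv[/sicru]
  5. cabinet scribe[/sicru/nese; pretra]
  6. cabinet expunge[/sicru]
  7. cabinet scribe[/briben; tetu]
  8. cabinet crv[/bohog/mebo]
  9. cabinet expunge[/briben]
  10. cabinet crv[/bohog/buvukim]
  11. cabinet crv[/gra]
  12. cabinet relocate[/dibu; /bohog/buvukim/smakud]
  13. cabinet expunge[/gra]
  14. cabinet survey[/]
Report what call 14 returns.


Answer: [bohog/, ludrun, sicru/]

Derivation:
~$ cabinet crv p='/bohog'
[out] ok
~$ cabinet survey p='/bohog'
[out] []
~$ cabinet scribe p='/dibu' c='kucoreg'
[out] created
~$ cabinet crv p='/sicru'
[out] ok
~$ cabinet scribe p='/sicru/nese' c='pretra'
[out] created
~$ cabinet expunge p='/sicru'
[out] ToolError: not empty
~$ cabinet scribe p='/briben' c='tetu'
[out] created
~$ cabinet crv p='/bohog/mebo'
[out] ok
~$ cabinet expunge p='/briben'
[out] ok
~$ cabinet crv p='/bohog/buvukim'
[out] ok
~$ cabinet crv p='/gra'
[out] ok
~$ cabinet relocate s='/dibu' d='/bohog/buvukim/smakud'
[out] ok
~$ cabinet expunge p='/gra'
[out] ok
~$ cabinet survey p='/'
[out] [bohog/, ludrun, sicru/]


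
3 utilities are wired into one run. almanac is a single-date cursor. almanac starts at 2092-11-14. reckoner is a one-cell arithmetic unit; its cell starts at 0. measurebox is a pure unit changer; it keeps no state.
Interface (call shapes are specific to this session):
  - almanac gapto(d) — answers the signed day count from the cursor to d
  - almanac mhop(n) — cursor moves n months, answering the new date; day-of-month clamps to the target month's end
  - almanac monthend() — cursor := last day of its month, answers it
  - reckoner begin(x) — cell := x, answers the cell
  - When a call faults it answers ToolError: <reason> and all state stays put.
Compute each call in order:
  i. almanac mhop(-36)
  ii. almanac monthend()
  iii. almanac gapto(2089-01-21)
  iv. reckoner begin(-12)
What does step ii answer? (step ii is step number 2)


> almanac mhop n: -36
  2089-11-14
> almanac monthend
  2089-11-30
> almanac gapto d: 2089-01-21
  -313
> reckoner begin x: -12
  -12

Answer: 2089-11-30


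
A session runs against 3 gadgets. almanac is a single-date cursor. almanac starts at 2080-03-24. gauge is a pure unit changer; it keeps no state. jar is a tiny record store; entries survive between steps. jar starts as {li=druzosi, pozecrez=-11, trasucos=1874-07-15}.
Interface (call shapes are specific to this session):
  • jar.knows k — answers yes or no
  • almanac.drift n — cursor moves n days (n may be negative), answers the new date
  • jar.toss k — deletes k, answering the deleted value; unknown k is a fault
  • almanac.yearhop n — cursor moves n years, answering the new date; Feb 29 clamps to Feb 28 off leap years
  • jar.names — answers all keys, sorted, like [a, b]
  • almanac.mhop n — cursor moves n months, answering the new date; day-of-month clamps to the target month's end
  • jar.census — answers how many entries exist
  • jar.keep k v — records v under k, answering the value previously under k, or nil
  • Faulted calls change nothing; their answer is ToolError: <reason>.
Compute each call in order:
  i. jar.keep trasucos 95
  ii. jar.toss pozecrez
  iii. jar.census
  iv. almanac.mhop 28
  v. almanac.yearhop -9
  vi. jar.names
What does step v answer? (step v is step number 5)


Answer: 2073-07-24

Derivation:
> jar.keep k→trasucos v→95
= 1874-07-15
> jar.toss k→pozecrez
= -11
> jar.census
= 2
> almanac.mhop n→28
= 2082-07-24
> almanac.yearhop n→-9
= 2073-07-24
> jar.names
= [li, trasucos]


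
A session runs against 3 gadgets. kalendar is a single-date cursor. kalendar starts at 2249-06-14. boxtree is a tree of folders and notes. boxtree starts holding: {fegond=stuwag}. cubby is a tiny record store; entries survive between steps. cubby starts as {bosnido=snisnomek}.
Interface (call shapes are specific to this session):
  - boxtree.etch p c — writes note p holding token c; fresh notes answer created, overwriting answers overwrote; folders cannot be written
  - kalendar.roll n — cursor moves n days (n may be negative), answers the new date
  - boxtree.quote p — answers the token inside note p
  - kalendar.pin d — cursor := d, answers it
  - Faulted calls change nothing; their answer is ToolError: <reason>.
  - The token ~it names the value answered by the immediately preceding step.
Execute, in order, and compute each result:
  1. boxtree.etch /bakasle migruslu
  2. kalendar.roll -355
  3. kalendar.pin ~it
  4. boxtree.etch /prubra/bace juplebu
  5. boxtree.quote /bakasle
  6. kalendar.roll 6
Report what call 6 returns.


I use boxtree.etch on p='/bakasle', c='migruslu', and get created.
I use kalendar.roll on n='-355': 2248-06-24.
I try kalendar.pin on d='~it', — result: 2248-06-24.
Next I call boxtree.etch on p='/prubra/bace', c='juplebu', which returns ToolError: no parent.
Now I run boxtree.quote on p='/bakasle', → migruslu.
Then kalendar.roll on n='6', and get 2248-06-30.

Answer: 2248-06-30


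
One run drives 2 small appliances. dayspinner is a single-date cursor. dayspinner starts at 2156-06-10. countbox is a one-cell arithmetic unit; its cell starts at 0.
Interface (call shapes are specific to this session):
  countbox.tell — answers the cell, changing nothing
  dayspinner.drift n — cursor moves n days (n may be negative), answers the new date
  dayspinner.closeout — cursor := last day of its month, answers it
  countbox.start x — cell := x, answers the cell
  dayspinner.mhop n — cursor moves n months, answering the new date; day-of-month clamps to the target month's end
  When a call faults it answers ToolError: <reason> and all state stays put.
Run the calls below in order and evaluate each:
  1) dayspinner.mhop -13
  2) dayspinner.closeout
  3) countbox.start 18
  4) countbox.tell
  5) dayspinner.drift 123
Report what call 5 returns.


[in] dayspinner.mhop n=-13
  2155-05-10
[in] dayspinner.closeout
  2155-05-31
[in] countbox.start x=18
  18
[in] countbox.tell
  18
[in] dayspinner.drift n=123
  2155-10-01

Answer: 2155-10-01
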